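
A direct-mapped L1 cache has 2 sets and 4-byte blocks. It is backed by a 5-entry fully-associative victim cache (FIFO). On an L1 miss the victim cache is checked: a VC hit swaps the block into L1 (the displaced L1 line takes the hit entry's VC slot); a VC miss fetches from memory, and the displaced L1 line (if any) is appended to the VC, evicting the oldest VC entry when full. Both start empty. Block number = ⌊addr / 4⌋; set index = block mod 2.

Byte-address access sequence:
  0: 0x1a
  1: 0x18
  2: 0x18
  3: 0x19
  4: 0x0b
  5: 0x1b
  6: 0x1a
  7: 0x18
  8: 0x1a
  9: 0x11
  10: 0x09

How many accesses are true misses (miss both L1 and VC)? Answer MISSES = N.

MISSES = 3

  [0] addr=0x1a blk=6 s=0: MISS | VC []
  [1] addr=0x18 blk=6 s=0: L1-HIT | VC []
  [2] addr=0x18 blk=6 s=0: L1-HIT | VC []
  [3] addr=0x19 blk=6 s=0: L1-HIT | VC []
  [4] addr=0xb blk=2 s=0: MISS | VC [6]
  [5] addr=0x1b blk=6 s=0: VC-HIT | VC [2]
  [6] addr=0x1a blk=6 s=0: L1-HIT | VC [2]
  [7] addr=0x18 blk=6 s=0: L1-HIT | VC [2]
  [8] addr=0x1a blk=6 s=0: L1-HIT | VC [2]
  [9] addr=0x11 blk=4 s=0: MISS | VC [2, 6]
  [10] addr=0x9 blk=2 s=0: VC-HIT | VC [4, 6]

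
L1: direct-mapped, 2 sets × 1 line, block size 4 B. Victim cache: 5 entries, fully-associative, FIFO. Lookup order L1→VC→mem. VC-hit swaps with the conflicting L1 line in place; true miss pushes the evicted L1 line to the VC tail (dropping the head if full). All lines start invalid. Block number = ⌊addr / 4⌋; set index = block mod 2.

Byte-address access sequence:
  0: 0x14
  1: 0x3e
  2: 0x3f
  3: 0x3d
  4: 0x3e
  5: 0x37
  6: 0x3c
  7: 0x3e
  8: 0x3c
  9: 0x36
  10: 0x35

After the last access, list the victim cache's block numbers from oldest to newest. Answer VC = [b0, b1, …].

VC = [5, 15]

  [0] addr=0x14 blk=5 s=1: MISS | VC []
  [1] addr=0x3e blk=15 s=1: MISS | VC [5]
  [2] addr=0x3f blk=15 s=1: L1-HIT | VC [5]
  [3] addr=0x3d blk=15 s=1: L1-HIT | VC [5]
  [4] addr=0x3e blk=15 s=1: L1-HIT | VC [5]
  [5] addr=0x37 blk=13 s=1: MISS | VC [5, 15]
  [6] addr=0x3c blk=15 s=1: VC-HIT | VC [5, 13]
  [7] addr=0x3e blk=15 s=1: L1-HIT | VC [5, 13]
  [8] addr=0x3c blk=15 s=1: L1-HIT | VC [5, 13]
  [9] addr=0x36 blk=13 s=1: VC-HIT | VC [5, 15]
  [10] addr=0x35 blk=13 s=1: L1-HIT | VC [5, 15]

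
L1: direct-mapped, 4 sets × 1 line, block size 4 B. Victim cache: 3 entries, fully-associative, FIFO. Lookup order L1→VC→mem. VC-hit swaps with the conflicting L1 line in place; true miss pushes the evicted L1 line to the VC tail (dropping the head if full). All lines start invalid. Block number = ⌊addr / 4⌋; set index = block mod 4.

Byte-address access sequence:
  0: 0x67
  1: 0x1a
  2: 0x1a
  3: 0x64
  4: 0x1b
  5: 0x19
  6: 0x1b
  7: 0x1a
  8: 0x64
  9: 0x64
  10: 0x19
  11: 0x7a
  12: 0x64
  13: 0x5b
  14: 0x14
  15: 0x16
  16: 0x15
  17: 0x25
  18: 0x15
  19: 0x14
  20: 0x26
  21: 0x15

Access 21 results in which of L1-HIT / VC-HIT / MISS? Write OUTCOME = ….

#0 0x67→b25/s1 MISS; vc=[]
#1 0x1a→b6/s2 MISS; vc=[]
#2 0x1a→b6/s2 L1-HIT; vc=[]
#3 0x64→b25/s1 L1-HIT; vc=[]
#4 0x1b→b6/s2 L1-HIT; vc=[]
#5 0x19→b6/s2 L1-HIT; vc=[]
#6 0x1b→b6/s2 L1-HIT; vc=[]
#7 0x1a→b6/s2 L1-HIT; vc=[]
#8 0x64→b25/s1 L1-HIT; vc=[]
#9 0x64→b25/s1 L1-HIT; vc=[]
#10 0x19→b6/s2 L1-HIT; vc=[]
#11 0x7a→b30/s2 MISS; vc=[6]
#12 0x64→b25/s1 L1-HIT; vc=[6]
#13 0x5b→b22/s2 MISS; vc=[6,30]
#14 0x14→b5/s1 MISS; vc=[6,30,25]
#15 0x16→b5/s1 L1-HIT; vc=[6,30,25]
#16 0x15→b5/s1 L1-HIT; vc=[6,30,25]
#17 0x25→b9/s1 MISS; vc=[30,25,5]
#18 0x15→b5/s1 VC-HIT; vc=[30,25,9]
#19 0x14→b5/s1 L1-HIT; vc=[30,25,9]
#20 0x26→b9/s1 VC-HIT; vc=[30,25,5]
#21 0x15→b5/s1 VC-HIT; vc=[30,25,9]

OUTCOME = VC-HIT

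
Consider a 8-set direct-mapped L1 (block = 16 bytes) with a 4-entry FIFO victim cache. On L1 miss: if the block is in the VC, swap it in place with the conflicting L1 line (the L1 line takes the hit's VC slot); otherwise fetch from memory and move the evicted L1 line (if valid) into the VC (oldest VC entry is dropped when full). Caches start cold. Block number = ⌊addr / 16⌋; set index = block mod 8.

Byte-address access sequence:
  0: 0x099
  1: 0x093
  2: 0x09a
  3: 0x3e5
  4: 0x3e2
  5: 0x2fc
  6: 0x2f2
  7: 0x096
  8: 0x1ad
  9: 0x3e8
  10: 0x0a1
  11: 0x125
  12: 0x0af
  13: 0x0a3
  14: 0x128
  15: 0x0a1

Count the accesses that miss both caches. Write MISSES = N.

MISSES = 6

#0 0x99→b9/s1 MISS; vc=[]
#1 0x93→b9/s1 L1-HIT; vc=[]
#2 0x9a→b9/s1 L1-HIT; vc=[]
#3 0x3e5→b62/s6 MISS; vc=[]
#4 0x3e2→b62/s6 L1-HIT; vc=[]
#5 0x2fc→b47/s7 MISS; vc=[]
#6 0x2f2→b47/s7 L1-HIT; vc=[]
#7 0x96→b9/s1 L1-HIT; vc=[]
#8 0x1ad→b26/s2 MISS; vc=[]
#9 0x3e8→b62/s6 L1-HIT; vc=[]
#10 0xa1→b10/s2 MISS; vc=[26]
#11 0x125→b18/s2 MISS; vc=[26,10]
#12 0xaf→b10/s2 VC-HIT; vc=[26,18]
#13 0xa3→b10/s2 L1-HIT; vc=[26,18]
#14 0x128→b18/s2 VC-HIT; vc=[26,10]
#15 0xa1→b10/s2 VC-HIT; vc=[26,18]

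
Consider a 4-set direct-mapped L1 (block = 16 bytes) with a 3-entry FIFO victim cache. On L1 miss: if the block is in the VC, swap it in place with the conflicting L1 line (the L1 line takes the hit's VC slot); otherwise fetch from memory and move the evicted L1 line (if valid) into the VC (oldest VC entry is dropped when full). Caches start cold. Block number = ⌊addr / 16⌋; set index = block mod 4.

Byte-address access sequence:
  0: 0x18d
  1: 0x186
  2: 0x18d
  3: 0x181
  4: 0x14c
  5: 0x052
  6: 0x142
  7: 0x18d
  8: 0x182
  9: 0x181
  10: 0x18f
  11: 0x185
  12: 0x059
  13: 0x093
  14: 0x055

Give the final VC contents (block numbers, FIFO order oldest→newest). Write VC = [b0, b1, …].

VC = [20, 9]

#0 0x18d→b24/s0 MISS; vc=[]
#1 0x186→b24/s0 L1-HIT; vc=[]
#2 0x18d→b24/s0 L1-HIT; vc=[]
#3 0x181→b24/s0 L1-HIT; vc=[]
#4 0x14c→b20/s0 MISS; vc=[24]
#5 0x52→b5/s1 MISS; vc=[24]
#6 0x142→b20/s0 L1-HIT; vc=[24]
#7 0x18d→b24/s0 VC-HIT; vc=[20]
#8 0x182→b24/s0 L1-HIT; vc=[20]
#9 0x181→b24/s0 L1-HIT; vc=[20]
#10 0x18f→b24/s0 L1-HIT; vc=[20]
#11 0x185→b24/s0 L1-HIT; vc=[20]
#12 0x59→b5/s1 L1-HIT; vc=[20]
#13 0x93→b9/s1 MISS; vc=[20,5]
#14 0x55→b5/s1 VC-HIT; vc=[20,9]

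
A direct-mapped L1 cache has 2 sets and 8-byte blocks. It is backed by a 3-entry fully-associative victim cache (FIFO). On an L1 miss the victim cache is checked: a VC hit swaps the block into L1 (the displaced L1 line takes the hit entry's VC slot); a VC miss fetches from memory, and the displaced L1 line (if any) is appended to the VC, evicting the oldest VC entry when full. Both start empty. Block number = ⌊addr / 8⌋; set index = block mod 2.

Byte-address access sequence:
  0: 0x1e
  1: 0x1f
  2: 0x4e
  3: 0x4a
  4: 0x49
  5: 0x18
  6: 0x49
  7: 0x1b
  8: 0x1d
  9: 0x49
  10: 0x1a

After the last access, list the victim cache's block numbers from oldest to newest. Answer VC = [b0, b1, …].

VC = [9]

  [0] addr=0x1e blk=3 s=1: MISS | VC []
  [1] addr=0x1f blk=3 s=1: L1-HIT | VC []
  [2] addr=0x4e blk=9 s=1: MISS | VC [3]
  [3] addr=0x4a blk=9 s=1: L1-HIT | VC [3]
  [4] addr=0x49 blk=9 s=1: L1-HIT | VC [3]
  [5] addr=0x18 blk=3 s=1: VC-HIT | VC [9]
  [6] addr=0x49 blk=9 s=1: VC-HIT | VC [3]
  [7] addr=0x1b blk=3 s=1: VC-HIT | VC [9]
  [8] addr=0x1d blk=3 s=1: L1-HIT | VC [9]
  [9] addr=0x49 blk=9 s=1: VC-HIT | VC [3]
  [10] addr=0x1a blk=3 s=1: VC-HIT | VC [9]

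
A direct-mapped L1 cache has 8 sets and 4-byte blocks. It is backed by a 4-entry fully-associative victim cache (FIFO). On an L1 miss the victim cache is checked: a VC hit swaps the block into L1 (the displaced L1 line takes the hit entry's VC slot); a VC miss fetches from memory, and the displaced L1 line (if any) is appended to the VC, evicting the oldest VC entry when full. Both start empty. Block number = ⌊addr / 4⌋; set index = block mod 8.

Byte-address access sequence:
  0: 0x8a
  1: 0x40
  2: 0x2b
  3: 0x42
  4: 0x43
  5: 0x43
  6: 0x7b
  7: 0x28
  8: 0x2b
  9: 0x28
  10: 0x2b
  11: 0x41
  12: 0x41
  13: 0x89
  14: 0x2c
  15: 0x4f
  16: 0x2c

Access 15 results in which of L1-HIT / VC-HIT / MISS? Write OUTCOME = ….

OUTCOME = MISS

0: 0x8a (blk 34, set 2) → MISS  vc=[]
1: 0x40 (blk 16, set 0) → MISS  vc=[]
2: 0x2b (blk 10, set 2) → MISS  vc=[34]
3: 0x42 (blk 16, set 0) → L1-HIT  vc=[34]
4: 0x43 (blk 16, set 0) → L1-HIT  vc=[34]
5: 0x43 (blk 16, set 0) → L1-HIT  vc=[34]
6: 0x7b (blk 30, set 6) → MISS  vc=[34]
7: 0x28 (blk 10, set 2) → L1-HIT  vc=[34]
8: 0x2b (blk 10, set 2) → L1-HIT  vc=[34]
9: 0x28 (blk 10, set 2) → L1-HIT  vc=[34]
10: 0x2b (blk 10, set 2) → L1-HIT  vc=[34]
11: 0x41 (blk 16, set 0) → L1-HIT  vc=[34]
12: 0x41 (blk 16, set 0) → L1-HIT  vc=[34]
13: 0x89 (blk 34, set 2) → VC-HIT  vc=[10]
14: 0x2c (blk 11, set 3) → MISS  vc=[10]
15: 0x4f (blk 19, set 3) → MISS  vc=[10, 11]
16: 0x2c (blk 11, set 3) → VC-HIT  vc=[10, 19]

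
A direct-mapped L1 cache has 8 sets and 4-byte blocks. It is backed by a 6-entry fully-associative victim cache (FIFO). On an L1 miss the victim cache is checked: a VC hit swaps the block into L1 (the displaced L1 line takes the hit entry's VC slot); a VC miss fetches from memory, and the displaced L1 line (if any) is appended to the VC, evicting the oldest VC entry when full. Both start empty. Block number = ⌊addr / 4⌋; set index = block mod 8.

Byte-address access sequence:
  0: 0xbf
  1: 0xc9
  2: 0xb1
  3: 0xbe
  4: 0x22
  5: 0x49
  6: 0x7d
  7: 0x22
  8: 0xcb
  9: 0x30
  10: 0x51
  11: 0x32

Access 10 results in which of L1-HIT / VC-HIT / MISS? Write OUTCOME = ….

  [0] addr=0xbf blk=47 s=7: MISS | VC []
  [1] addr=0xc9 blk=50 s=2: MISS | VC []
  [2] addr=0xb1 blk=44 s=4: MISS | VC []
  [3] addr=0xbe blk=47 s=7: L1-HIT | VC []
  [4] addr=0x22 blk=8 s=0: MISS | VC []
  [5] addr=0x49 blk=18 s=2: MISS | VC [50]
  [6] addr=0x7d blk=31 s=7: MISS | VC [50, 47]
  [7] addr=0x22 blk=8 s=0: L1-HIT | VC [50, 47]
  [8] addr=0xcb blk=50 s=2: VC-HIT | VC [18, 47]
  [9] addr=0x30 blk=12 s=4: MISS | VC [18, 47, 44]
  [10] addr=0x51 blk=20 s=4: MISS | VC [18, 47, 44, 12]
  [11] addr=0x32 blk=12 s=4: VC-HIT | VC [18, 47, 44, 20]

OUTCOME = MISS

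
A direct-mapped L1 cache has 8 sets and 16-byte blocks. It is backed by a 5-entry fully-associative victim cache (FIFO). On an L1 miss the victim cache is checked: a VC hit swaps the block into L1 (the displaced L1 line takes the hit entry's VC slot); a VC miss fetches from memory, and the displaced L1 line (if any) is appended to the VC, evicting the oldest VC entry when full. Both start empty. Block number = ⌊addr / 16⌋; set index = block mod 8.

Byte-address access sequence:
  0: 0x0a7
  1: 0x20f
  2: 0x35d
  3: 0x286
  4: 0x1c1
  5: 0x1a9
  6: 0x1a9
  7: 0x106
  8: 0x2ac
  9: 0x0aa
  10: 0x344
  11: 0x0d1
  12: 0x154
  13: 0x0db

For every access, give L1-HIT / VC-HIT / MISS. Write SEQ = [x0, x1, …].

SEQ = [MISS, MISS, MISS, MISS, MISS, MISS, L1-HIT, MISS, MISS, VC-HIT, MISS, MISS, MISS, VC-HIT]

  [0] addr=0xa7 blk=10 s=2: MISS | VC []
  [1] addr=0x20f blk=32 s=0: MISS | VC []
  [2] addr=0x35d blk=53 s=5: MISS | VC []
  [3] addr=0x286 blk=40 s=0: MISS | VC [32]
  [4] addr=0x1c1 blk=28 s=4: MISS | VC [32]
  [5] addr=0x1a9 blk=26 s=2: MISS | VC [32, 10]
  [6] addr=0x1a9 blk=26 s=2: L1-HIT | VC [32, 10]
  [7] addr=0x106 blk=16 s=0: MISS | VC [32, 10, 40]
  [8] addr=0x2ac blk=42 s=2: MISS | VC [32, 10, 40, 26]
  [9] addr=0xaa blk=10 s=2: VC-HIT | VC [32, 42, 40, 26]
  [10] addr=0x344 blk=52 s=4: MISS | VC [32, 42, 40, 26, 28]
  [11] addr=0xd1 blk=13 s=5: MISS | VC [42, 40, 26, 28, 53]
  [12] addr=0x154 blk=21 s=5: MISS | VC [40, 26, 28, 53, 13]
  [13] addr=0xdb blk=13 s=5: VC-HIT | VC [40, 26, 28, 53, 21]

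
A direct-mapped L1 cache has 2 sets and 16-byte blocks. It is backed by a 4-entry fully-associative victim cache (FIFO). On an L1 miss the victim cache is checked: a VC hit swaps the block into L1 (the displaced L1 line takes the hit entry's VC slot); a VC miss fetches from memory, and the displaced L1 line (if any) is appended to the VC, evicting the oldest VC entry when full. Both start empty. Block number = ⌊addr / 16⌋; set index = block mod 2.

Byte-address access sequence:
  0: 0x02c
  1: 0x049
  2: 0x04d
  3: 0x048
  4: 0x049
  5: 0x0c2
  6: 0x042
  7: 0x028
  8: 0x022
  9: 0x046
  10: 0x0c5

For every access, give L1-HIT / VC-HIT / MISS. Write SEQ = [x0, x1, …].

0: 0x2c (blk 2, set 0) → MISS  vc=[]
1: 0x49 (blk 4, set 0) → MISS  vc=[2]
2: 0x4d (blk 4, set 0) → L1-HIT  vc=[2]
3: 0x48 (blk 4, set 0) → L1-HIT  vc=[2]
4: 0x49 (blk 4, set 0) → L1-HIT  vc=[2]
5: 0xc2 (blk 12, set 0) → MISS  vc=[2, 4]
6: 0x42 (blk 4, set 0) → VC-HIT  vc=[2, 12]
7: 0x28 (blk 2, set 0) → VC-HIT  vc=[4, 12]
8: 0x22 (blk 2, set 0) → L1-HIT  vc=[4, 12]
9: 0x46 (blk 4, set 0) → VC-HIT  vc=[2, 12]
10: 0xc5 (blk 12, set 0) → VC-HIT  vc=[2, 4]

SEQ = [MISS, MISS, L1-HIT, L1-HIT, L1-HIT, MISS, VC-HIT, VC-HIT, L1-HIT, VC-HIT, VC-HIT]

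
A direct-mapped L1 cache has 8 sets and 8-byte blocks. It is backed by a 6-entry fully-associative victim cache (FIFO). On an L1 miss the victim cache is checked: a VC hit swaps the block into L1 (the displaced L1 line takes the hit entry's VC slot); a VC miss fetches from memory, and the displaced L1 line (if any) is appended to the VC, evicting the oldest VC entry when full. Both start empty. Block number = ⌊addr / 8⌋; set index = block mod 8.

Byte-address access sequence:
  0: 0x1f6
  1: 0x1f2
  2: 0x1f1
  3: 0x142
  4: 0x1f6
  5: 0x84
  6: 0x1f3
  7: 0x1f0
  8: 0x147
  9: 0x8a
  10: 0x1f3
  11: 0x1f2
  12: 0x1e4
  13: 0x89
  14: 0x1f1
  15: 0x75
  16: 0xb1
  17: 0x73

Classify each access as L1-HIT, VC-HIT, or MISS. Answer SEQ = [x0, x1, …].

SEQ = [MISS, L1-HIT, L1-HIT, MISS, L1-HIT, MISS, L1-HIT, L1-HIT, VC-HIT, MISS, L1-HIT, L1-HIT, MISS, L1-HIT, L1-HIT, MISS, MISS, VC-HIT]

#0 0x1f6→b62/s6 MISS; vc=[]
#1 0x1f2→b62/s6 L1-HIT; vc=[]
#2 0x1f1→b62/s6 L1-HIT; vc=[]
#3 0x142→b40/s0 MISS; vc=[]
#4 0x1f6→b62/s6 L1-HIT; vc=[]
#5 0x84→b16/s0 MISS; vc=[40]
#6 0x1f3→b62/s6 L1-HIT; vc=[40]
#7 0x1f0→b62/s6 L1-HIT; vc=[40]
#8 0x147→b40/s0 VC-HIT; vc=[16]
#9 0x8a→b17/s1 MISS; vc=[16]
#10 0x1f3→b62/s6 L1-HIT; vc=[16]
#11 0x1f2→b62/s6 L1-HIT; vc=[16]
#12 0x1e4→b60/s4 MISS; vc=[16]
#13 0x89→b17/s1 L1-HIT; vc=[16]
#14 0x1f1→b62/s6 L1-HIT; vc=[16]
#15 0x75→b14/s6 MISS; vc=[16,62]
#16 0xb1→b22/s6 MISS; vc=[16,62,14]
#17 0x73→b14/s6 VC-HIT; vc=[16,62,22]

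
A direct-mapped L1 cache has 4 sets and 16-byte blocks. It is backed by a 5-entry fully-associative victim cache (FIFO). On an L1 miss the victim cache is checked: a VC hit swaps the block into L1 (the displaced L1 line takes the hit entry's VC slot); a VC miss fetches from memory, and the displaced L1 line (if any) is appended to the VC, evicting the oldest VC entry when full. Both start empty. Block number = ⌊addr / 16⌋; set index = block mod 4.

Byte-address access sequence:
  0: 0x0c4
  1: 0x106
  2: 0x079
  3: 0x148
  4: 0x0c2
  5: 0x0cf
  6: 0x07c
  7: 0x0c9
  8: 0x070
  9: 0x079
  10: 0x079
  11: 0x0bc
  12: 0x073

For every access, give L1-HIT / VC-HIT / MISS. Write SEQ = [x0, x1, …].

  [0] addr=0xc4 blk=12 s=0: MISS | VC []
  [1] addr=0x106 blk=16 s=0: MISS | VC [12]
  [2] addr=0x79 blk=7 s=3: MISS | VC [12]
  [3] addr=0x148 blk=20 s=0: MISS | VC [12, 16]
  [4] addr=0xc2 blk=12 s=0: VC-HIT | VC [20, 16]
  [5] addr=0xcf blk=12 s=0: L1-HIT | VC [20, 16]
  [6] addr=0x7c blk=7 s=3: L1-HIT | VC [20, 16]
  [7] addr=0xc9 blk=12 s=0: L1-HIT | VC [20, 16]
  [8] addr=0x70 blk=7 s=3: L1-HIT | VC [20, 16]
  [9] addr=0x79 blk=7 s=3: L1-HIT | VC [20, 16]
  [10] addr=0x79 blk=7 s=3: L1-HIT | VC [20, 16]
  [11] addr=0xbc blk=11 s=3: MISS | VC [20, 16, 7]
  [12] addr=0x73 blk=7 s=3: VC-HIT | VC [20, 16, 11]

SEQ = [MISS, MISS, MISS, MISS, VC-HIT, L1-HIT, L1-HIT, L1-HIT, L1-HIT, L1-HIT, L1-HIT, MISS, VC-HIT]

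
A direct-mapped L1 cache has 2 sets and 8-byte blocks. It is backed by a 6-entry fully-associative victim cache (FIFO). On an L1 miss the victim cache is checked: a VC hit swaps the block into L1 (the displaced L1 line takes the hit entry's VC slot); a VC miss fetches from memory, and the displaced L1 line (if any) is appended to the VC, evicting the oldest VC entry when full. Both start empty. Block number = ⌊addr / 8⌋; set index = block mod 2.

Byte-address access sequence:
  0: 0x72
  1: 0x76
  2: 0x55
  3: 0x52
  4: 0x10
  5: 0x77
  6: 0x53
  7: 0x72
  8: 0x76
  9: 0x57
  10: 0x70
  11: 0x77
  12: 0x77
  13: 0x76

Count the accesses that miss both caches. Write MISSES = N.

  [0] addr=0x72 blk=14 s=0: MISS | VC []
  [1] addr=0x76 blk=14 s=0: L1-HIT | VC []
  [2] addr=0x55 blk=10 s=0: MISS | VC [14]
  [3] addr=0x52 blk=10 s=0: L1-HIT | VC [14]
  [4] addr=0x10 blk=2 s=0: MISS | VC [14, 10]
  [5] addr=0x77 blk=14 s=0: VC-HIT | VC [2, 10]
  [6] addr=0x53 blk=10 s=0: VC-HIT | VC [2, 14]
  [7] addr=0x72 blk=14 s=0: VC-HIT | VC [2, 10]
  [8] addr=0x76 blk=14 s=0: L1-HIT | VC [2, 10]
  [9] addr=0x57 blk=10 s=0: VC-HIT | VC [2, 14]
  [10] addr=0x70 blk=14 s=0: VC-HIT | VC [2, 10]
  [11] addr=0x77 blk=14 s=0: L1-HIT | VC [2, 10]
  [12] addr=0x77 blk=14 s=0: L1-HIT | VC [2, 10]
  [13] addr=0x76 blk=14 s=0: L1-HIT | VC [2, 10]

MISSES = 3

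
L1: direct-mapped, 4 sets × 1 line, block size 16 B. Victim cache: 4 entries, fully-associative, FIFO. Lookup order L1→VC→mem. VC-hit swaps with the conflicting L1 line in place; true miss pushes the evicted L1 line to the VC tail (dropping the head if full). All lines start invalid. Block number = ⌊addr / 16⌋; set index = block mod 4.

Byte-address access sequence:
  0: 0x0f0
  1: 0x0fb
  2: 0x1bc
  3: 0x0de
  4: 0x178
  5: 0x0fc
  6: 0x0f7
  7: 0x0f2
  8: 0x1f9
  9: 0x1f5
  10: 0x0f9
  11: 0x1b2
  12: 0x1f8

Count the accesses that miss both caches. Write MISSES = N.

#0 0xf0→b15/s3 MISS; vc=[]
#1 0xfb→b15/s3 L1-HIT; vc=[]
#2 0x1bc→b27/s3 MISS; vc=[15]
#3 0xde→b13/s1 MISS; vc=[15]
#4 0x178→b23/s3 MISS; vc=[15,27]
#5 0xfc→b15/s3 VC-HIT; vc=[23,27]
#6 0xf7→b15/s3 L1-HIT; vc=[23,27]
#7 0xf2→b15/s3 L1-HIT; vc=[23,27]
#8 0x1f9→b31/s3 MISS; vc=[23,27,15]
#9 0x1f5→b31/s3 L1-HIT; vc=[23,27,15]
#10 0xf9→b15/s3 VC-HIT; vc=[23,27,31]
#11 0x1b2→b27/s3 VC-HIT; vc=[23,15,31]
#12 0x1f8→b31/s3 VC-HIT; vc=[23,15,27]

MISSES = 5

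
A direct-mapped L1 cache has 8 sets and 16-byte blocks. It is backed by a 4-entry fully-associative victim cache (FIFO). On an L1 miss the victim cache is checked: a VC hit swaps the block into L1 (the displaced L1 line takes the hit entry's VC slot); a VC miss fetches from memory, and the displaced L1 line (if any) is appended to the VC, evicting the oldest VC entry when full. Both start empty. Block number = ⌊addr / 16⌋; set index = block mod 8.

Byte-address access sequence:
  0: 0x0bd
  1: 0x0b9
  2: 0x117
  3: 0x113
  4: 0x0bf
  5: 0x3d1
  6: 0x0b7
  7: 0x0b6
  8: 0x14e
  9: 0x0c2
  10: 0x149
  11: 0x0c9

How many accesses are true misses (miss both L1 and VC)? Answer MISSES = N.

MISSES = 5

  [0] addr=0xbd blk=11 s=3: MISS | VC []
  [1] addr=0xb9 blk=11 s=3: L1-HIT | VC []
  [2] addr=0x117 blk=17 s=1: MISS | VC []
  [3] addr=0x113 blk=17 s=1: L1-HIT | VC []
  [4] addr=0xbf blk=11 s=3: L1-HIT | VC []
  [5] addr=0x3d1 blk=61 s=5: MISS | VC []
  [6] addr=0xb7 blk=11 s=3: L1-HIT | VC []
  [7] addr=0xb6 blk=11 s=3: L1-HIT | VC []
  [8] addr=0x14e blk=20 s=4: MISS | VC []
  [9] addr=0xc2 blk=12 s=4: MISS | VC [20]
  [10] addr=0x149 blk=20 s=4: VC-HIT | VC [12]
  [11] addr=0xc9 blk=12 s=4: VC-HIT | VC [20]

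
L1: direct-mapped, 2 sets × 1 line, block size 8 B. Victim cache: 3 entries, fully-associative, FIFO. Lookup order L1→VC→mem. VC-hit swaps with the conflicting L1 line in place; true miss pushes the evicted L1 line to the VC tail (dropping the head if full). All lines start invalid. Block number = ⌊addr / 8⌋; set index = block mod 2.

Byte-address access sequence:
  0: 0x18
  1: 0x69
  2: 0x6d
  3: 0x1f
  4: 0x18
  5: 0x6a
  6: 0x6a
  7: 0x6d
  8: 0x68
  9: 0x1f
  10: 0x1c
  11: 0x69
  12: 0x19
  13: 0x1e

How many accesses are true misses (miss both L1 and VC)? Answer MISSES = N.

MISSES = 2

0: 0x18 (blk 3, set 1) → MISS  vc=[]
1: 0x69 (blk 13, set 1) → MISS  vc=[3]
2: 0x6d (blk 13, set 1) → L1-HIT  vc=[3]
3: 0x1f (blk 3, set 1) → VC-HIT  vc=[13]
4: 0x18 (blk 3, set 1) → L1-HIT  vc=[13]
5: 0x6a (blk 13, set 1) → VC-HIT  vc=[3]
6: 0x6a (blk 13, set 1) → L1-HIT  vc=[3]
7: 0x6d (blk 13, set 1) → L1-HIT  vc=[3]
8: 0x68 (blk 13, set 1) → L1-HIT  vc=[3]
9: 0x1f (blk 3, set 1) → VC-HIT  vc=[13]
10: 0x1c (blk 3, set 1) → L1-HIT  vc=[13]
11: 0x69 (blk 13, set 1) → VC-HIT  vc=[3]
12: 0x19 (blk 3, set 1) → VC-HIT  vc=[13]
13: 0x1e (blk 3, set 1) → L1-HIT  vc=[13]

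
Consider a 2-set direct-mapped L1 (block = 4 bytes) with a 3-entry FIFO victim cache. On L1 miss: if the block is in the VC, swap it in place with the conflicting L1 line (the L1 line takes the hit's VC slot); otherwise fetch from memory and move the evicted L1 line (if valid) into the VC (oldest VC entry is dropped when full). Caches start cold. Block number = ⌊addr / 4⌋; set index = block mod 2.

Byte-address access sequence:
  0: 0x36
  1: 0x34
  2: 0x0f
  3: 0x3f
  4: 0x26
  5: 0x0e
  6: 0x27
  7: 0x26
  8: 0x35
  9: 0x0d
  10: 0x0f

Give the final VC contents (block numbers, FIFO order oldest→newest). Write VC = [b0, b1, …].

  [0] addr=0x36 blk=13 s=1: MISS | VC []
  [1] addr=0x34 blk=13 s=1: L1-HIT | VC []
  [2] addr=0xf blk=3 s=1: MISS | VC [13]
  [3] addr=0x3f blk=15 s=1: MISS | VC [13, 3]
  [4] addr=0x26 blk=9 s=1: MISS | VC [13, 3, 15]
  [5] addr=0xe blk=3 s=1: VC-HIT | VC [13, 9, 15]
  [6] addr=0x27 blk=9 s=1: VC-HIT | VC [13, 3, 15]
  [7] addr=0x26 blk=9 s=1: L1-HIT | VC [13, 3, 15]
  [8] addr=0x35 blk=13 s=1: VC-HIT | VC [9, 3, 15]
  [9] addr=0xd blk=3 s=1: VC-HIT | VC [9, 13, 15]
  [10] addr=0xf blk=3 s=1: L1-HIT | VC [9, 13, 15]

VC = [9, 13, 15]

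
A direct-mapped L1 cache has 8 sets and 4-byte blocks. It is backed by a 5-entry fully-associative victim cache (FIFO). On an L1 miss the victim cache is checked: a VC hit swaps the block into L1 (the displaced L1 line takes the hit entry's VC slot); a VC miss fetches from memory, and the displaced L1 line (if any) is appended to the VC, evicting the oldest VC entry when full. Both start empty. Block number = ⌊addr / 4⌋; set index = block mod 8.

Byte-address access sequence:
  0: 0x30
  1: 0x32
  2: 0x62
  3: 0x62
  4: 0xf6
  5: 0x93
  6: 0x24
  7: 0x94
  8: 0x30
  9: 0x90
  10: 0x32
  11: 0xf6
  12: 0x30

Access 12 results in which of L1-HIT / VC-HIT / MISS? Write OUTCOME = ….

0: 0x30 (blk 12, set 4) → MISS  vc=[]
1: 0x32 (blk 12, set 4) → L1-HIT  vc=[]
2: 0x62 (blk 24, set 0) → MISS  vc=[]
3: 0x62 (blk 24, set 0) → L1-HIT  vc=[]
4: 0xf6 (blk 61, set 5) → MISS  vc=[]
5: 0x93 (blk 36, set 4) → MISS  vc=[12]
6: 0x24 (blk 9, set 1) → MISS  vc=[12]
7: 0x94 (blk 37, set 5) → MISS  vc=[12, 61]
8: 0x30 (blk 12, set 4) → VC-HIT  vc=[36, 61]
9: 0x90 (blk 36, set 4) → VC-HIT  vc=[12, 61]
10: 0x32 (blk 12, set 4) → VC-HIT  vc=[36, 61]
11: 0xf6 (blk 61, set 5) → VC-HIT  vc=[36, 37]
12: 0x30 (blk 12, set 4) → L1-HIT  vc=[36, 37]

OUTCOME = L1-HIT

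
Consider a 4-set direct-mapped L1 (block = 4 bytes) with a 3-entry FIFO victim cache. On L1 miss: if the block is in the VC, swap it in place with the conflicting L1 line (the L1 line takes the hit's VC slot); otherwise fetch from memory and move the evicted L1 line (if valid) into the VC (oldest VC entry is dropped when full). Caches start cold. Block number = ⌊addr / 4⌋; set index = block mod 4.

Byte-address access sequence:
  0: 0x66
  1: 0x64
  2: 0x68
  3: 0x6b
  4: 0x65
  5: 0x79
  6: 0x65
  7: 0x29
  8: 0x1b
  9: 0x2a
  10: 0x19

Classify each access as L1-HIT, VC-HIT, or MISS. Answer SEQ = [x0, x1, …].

  [0] addr=0x66 blk=25 s=1: MISS | VC []
  [1] addr=0x64 blk=25 s=1: L1-HIT | VC []
  [2] addr=0x68 blk=26 s=2: MISS | VC []
  [3] addr=0x6b blk=26 s=2: L1-HIT | VC []
  [4] addr=0x65 blk=25 s=1: L1-HIT | VC []
  [5] addr=0x79 blk=30 s=2: MISS | VC [26]
  [6] addr=0x65 blk=25 s=1: L1-HIT | VC [26]
  [7] addr=0x29 blk=10 s=2: MISS | VC [26, 30]
  [8] addr=0x1b blk=6 s=2: MISS | VC [26, 30, 10]
  [9] addr=0x2a blk=10 s=2: VC-HIT | VC [26, 30, 6]
  [10] addr=0x19 blk=6 s=2: VC-HIT | VC [26, 30, 10]

SEQ = [MISS, L1-HIT, MISS, L1-HIT, L1-HIT, MISS, L1-HIT, MISS, MISS, VC-HIT, VC-HIT]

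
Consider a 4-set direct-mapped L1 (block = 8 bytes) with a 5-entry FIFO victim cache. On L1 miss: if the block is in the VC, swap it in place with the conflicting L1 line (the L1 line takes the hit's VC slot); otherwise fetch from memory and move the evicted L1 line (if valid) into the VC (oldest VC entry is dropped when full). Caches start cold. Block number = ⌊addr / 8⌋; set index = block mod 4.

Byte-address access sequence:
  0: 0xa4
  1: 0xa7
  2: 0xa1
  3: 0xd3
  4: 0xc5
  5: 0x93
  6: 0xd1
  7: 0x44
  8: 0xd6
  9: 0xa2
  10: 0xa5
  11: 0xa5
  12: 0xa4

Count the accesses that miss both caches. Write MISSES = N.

MISSES = 5

#0 0xa4→b20/s0 MISS; vc=[]
#1 0xa7→b20/s0 L1-HIT; vc=[]
#2 0xa1→b20/s0 L1-HIT; vc=[]
#3 0xd3→b26/s2 MISS; vc=[]
#4 0xc5→b24/s0 MISS; vc=[20]
#5 0x93→b18/s2 MISS; vc=[20,26]
#6 0xd1→b26/s2 VC-HIT; vc=[20,18]
#7 0x44→b8/s0 MISS; vc=[20,18,24]
#8 0xd6→b26/s2 L1-HIT; vc=[20,18,24]
#9 0xa2→b20/s0 VC-HIT; vc=[8,18,24]
#10 0xa5→b20/s0 L1-HIT; vc=[8,18,24]
#11 0xa5→b20/s0 L1-HIT; vc=[8,18,24]
#12 0xa4→b20/s0 L1-HIT; vc=[8,18,24]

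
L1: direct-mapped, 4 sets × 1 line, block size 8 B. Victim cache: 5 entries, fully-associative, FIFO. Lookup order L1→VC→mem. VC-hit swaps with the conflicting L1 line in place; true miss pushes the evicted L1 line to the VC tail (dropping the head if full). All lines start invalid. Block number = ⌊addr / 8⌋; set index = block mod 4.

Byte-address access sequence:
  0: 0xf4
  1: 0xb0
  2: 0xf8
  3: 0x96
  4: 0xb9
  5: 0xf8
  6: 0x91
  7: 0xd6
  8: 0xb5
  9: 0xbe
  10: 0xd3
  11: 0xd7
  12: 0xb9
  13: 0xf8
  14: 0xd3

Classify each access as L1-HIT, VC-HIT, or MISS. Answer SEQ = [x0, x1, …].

SEQ = [MISS, MISS, MISS, MISS, MISS, VC-HIT, L1-HIT, MISS, VC-HIT, VC-HIT, VC-HIT, L1-HIT, L1-HIT, VC-HIT, L1-HIT]

#0 0xf4→b30/s2 MISS; vc=[]
#1 0xb0→b22/s2 MISS; vc=[30]
#2 0xf8→b31/s3 MISS; vc=[30]
#3 0x96→b18/s2 MISS; vc=[30,22]
#4 0xb9→b23/s3 MISS; vc=[30,22,31]
#5 0xf8→b31/s3 VC-HIT; vc=[30,22,23]
#6 0x91→b18/s2 L1-HIT; vc=[30,22,23]
#7 0xd6→b26/s2 MISS; vc=[30,22,23,18]
#8 0xb5→b22/s2 VC-HIT; vc=[30,26,23,18]
#9 0xbe→b23/s3 VC-HIT; vc=[30,26,31,18]
#10 0xd3→b26/s2 VC-HIT; vc=[30,22,31,18]
#11 0xd7→b26/s2 L1-HIT; vc=[30,22,31,18]
#12 0xb9→b23/s3 L1-HIT; vc=[30,22,31,18]
#13 0xf8→b31/s3 VC-HIT; vc=[30,22,23,18]
#14 0xd3→b26/s2 L1-HIT; vc=[30,22,23,18]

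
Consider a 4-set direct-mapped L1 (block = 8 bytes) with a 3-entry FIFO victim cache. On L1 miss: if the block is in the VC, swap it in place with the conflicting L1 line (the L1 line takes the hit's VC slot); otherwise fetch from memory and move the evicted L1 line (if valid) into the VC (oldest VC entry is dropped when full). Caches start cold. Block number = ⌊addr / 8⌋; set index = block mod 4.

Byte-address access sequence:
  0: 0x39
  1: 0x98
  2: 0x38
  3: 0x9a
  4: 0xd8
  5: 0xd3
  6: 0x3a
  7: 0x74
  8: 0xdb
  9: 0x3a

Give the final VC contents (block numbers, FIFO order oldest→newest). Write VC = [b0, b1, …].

0: 0x39 (blk 7, set 3) → MISS  vc=[]
1: 0x98 (blk 19, set 3) → MISS  vc=[7]
2: 0x38 (blk 7, set 3) → VC-HIT  vc=[19]
3: 0x9a (blk 19, set 3) → VC-HIT  vc=[7]
4: 0xd8 (blk 27, set 3) → MISS  vc=[7, 19]
5: 0xd3 (blk 26, set 2) → MISS  vc=[7, 19]
6: 0x3a (blk 7, set 3) → VC-HIT  vc=[27, 19]
7: 0x74 (blk 14, set 2) → MISS  vc=[27, 19, 26]
8: 0xdb (blk 27, set 3) → VC-HIT  vc=[7, 19, 26]
9: 0x3a (blk 7, set 3) → VC-HIT  vc=[27, 19, 26]

VC = [27, 19, 26]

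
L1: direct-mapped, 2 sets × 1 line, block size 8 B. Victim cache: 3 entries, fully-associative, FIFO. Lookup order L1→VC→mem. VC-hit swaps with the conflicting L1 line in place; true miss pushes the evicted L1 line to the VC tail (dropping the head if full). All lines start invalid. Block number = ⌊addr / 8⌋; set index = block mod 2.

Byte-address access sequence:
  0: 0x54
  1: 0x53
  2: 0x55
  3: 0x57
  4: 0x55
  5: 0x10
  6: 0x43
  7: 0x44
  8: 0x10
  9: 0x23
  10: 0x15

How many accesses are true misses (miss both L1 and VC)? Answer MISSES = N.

MISSES = 4

0: 0x54 (blk 10, set 0) → MISS  vc=[]
1: 0x53 (blk 10, set 0) → L1-HIT  vc=[]
2: 0x55 (blk 10, set 0) → L1-HIT  vc=[]
3: 0x57 (blk 10, set 0) → L1-HIT  vc=[]
4: 0x55 (blk 10, set 0) → L1-HIT  vc=[]
5: 0x10 (blk 2, set 0) → MISS  vc=[10]
6: 0x43 (blk 8, set 0) → MISS  vc=[10, 2]
7: 0x44 (blk 8, set 0) → L1-HIT  vc=[10, 2]
8: 0x10 (blk 2, set 0) → VC-HIT  vc=[10, 8]
9: 0x23 (blk 4, set 0) → MISS  vc=[10, 8, 2]
10: 0x15 (blk 2, set 0) → VC-HIT  vc=[10, 8, 4]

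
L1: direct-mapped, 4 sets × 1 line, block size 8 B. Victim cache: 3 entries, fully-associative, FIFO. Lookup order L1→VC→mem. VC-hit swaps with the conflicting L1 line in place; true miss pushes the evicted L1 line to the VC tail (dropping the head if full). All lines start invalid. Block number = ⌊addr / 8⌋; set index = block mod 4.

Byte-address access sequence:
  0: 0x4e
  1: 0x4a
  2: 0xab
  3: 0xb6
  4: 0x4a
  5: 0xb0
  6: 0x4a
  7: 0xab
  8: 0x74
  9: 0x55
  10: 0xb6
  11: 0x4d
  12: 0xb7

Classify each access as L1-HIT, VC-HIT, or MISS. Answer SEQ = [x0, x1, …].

  [0] addr=0x4e blk=9 s=1: MISS | VC []
  [1] addr=0x4a blk=9 s=1: L1-HIT | VC []
  [2] addr=0xab blk=21 s=1: MISS | VC [9]
  [3] addr=0xb6 blk=22 s=2: MISS | VC [9]
  [4] addr=0x4a blk=9 s=1: VC-HIT | VC [21]
  [5] addr=0xb0 blk=22 s=2: L1-HIT | VC [21]
  [6] addr=0x4a blk=9 s=1: L1-HIT | VC [21]
  [7] addr=0xab blk=21 s=1: VC-HIT | VC [9]
  [8] addr=0x74 blk=14 s=2: MISS | VC [9, 22]
  [9] addr=0x55 blk=10 s=2: MISS | VC [9, 22, 14]
  [10] addr=0xb6 blk=22 s=2: VC-HIT | VC [9, 10, 14]
  [11] addr=0x4d blk=9 s=1: VC-HIT | VC [21, 10, 14]
  [12] addr=0xb7 blk=22 s=2: L1-HIT | VC [21, 10, 14]

SEQ = [MISS, L1-HIT, MISS, MISS, VC-HIT, L1-HIT, L1-HIT, VC-HIT, MISS, MISS, VC-HIT, VC-HIT, L1-HIT]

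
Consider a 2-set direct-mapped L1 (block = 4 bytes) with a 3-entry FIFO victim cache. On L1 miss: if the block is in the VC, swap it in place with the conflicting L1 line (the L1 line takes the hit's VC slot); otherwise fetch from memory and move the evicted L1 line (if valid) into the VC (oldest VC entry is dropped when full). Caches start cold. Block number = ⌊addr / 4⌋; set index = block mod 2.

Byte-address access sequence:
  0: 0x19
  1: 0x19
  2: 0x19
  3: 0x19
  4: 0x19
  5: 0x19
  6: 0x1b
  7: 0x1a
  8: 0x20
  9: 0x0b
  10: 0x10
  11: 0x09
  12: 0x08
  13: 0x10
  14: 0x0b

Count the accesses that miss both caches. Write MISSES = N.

  [0] addr=0x19 blk=6 s=0: MISS | VC []
  [1] addr=0x19 blk=6 s=0: L1-HIT | VC []
  [2] addr=0x19 blk=6 s=0: L1-HIT | VC []
  [3] addr=0x19 blk=6 s=0: L1-HIT | VC []
  [4] addr=0x19 blk=6 s=0: L1-HIT | VC []
  [5] addr=0x19 blk=6 s=0: L1-HIT | VC []
  [6] addr=0x1b blk=6 s=0: L1-HIT | VC []
  [7] addr=0x1a blk=6 s=0: L1-HIT | VC []
  [8] addr=0x20 blk=8 s=0: MISS | VC [6]
  [9] addr=0xb blk=2 s=0: MISS | VC [6, 8]
  [10] addr=0x10 blk=4 s=0: MISS | VC [6, 8, 2]
  [11] addr=0x9 blk=2 s=0: VC-HIT | VC [6, 8, 4]
  [12] addr=0x8 blk=2 s=0: L1-HIT | VC [6, 8, 4]
  [13] addr=0x10 blk=4 s=0: VC-HIT | VC [6, 8, 2]
  [14] addr=0xb blk=2 s=0: VC-HIT | VC [6, 8, 4]

MISSES = 4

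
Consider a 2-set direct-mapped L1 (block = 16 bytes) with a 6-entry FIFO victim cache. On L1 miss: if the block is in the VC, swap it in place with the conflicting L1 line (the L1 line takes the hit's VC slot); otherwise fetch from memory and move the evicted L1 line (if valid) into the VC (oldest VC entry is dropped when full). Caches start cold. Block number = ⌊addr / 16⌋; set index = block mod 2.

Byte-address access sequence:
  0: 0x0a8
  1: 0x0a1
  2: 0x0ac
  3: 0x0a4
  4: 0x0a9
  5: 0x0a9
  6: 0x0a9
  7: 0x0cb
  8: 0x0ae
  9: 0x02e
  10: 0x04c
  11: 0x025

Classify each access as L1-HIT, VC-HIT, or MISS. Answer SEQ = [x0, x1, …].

SEQ = [MISS, L1-HIT, L1-HIT, L1-HIT, L1-HIT, L1-HIT, L1-HIT, MISS, VC-HIT, MISS, MISS, VC-HIT]

0: 0xa8 (blk 10, set 0) → MISS  vc=[]
1: 0xa1 (blk 10, set 0) → L1-HIT  vc=[]
2: 0xac (blk 10, set 0) → L1-HIT  vc=[]
3: 0xa4 (blk 10, set 0) → L1-HIT  vc=[]
4: 0xa9 (blk 10, set 0) → L1-HIT  vc=[]
5: 0xa9 (blk 10, set 0) → L1-HIT  vc=[]
6: 0xa9 (blk 10, set 0) → L1-HIT  vc=[]
7: 0xcb (blk 12, set 0) → MISS  vc=[10]
8: 0xae (blk 10, set 0) → VC-HIT  vc=[12]
9: 0x2e (blk 2, set 0) → MISS  vc=[12, 10]
10: 0x4c (blk 4, set 0) → MISS  vc=[12, 10, 2]
11: 0x25 (blk 2, set 0) → VC-HIT  vc=[12, 10, 4]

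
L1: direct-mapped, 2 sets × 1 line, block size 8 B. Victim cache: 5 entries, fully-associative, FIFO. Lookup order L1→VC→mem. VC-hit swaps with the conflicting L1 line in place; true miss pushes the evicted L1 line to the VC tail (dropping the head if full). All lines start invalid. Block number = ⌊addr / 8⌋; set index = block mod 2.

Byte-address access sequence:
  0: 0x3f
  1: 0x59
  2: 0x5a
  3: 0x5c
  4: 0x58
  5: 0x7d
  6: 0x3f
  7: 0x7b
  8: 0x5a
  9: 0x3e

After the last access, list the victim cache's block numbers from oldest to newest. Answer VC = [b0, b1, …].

VC = [11, 15]

  [0] addr=0x3f blk=7 s=1: MISS | VC []
  [1] addr=0x59 blk=11 s=1: MISS | VC [7]
  [2] addr=0x5a blk=11 s=1: L1-HIT | VC [7]
  [3] addr=0x5c blk=11 s=1: L1-HIT | VC [7]
  [4] addr=0x58 blk=11 s=1: L1-HIT | VC [7]
  [5] addr=0x7d blk=15 s=1: MISS | VC [7, 11]
  [6] addr=0x3f blk=7 s=1: VC-HIT | VC [15, 11]
  [7] addr=0x7b blk=15 s=1: VC-HIT | VC [7, 11]
  [8] addr=0x5a blk=11 s=1: VC-HIT | VC [7, 15]
  [9] addr=0x3e blk=7 s=1: VC-HIT | VC [11, 15]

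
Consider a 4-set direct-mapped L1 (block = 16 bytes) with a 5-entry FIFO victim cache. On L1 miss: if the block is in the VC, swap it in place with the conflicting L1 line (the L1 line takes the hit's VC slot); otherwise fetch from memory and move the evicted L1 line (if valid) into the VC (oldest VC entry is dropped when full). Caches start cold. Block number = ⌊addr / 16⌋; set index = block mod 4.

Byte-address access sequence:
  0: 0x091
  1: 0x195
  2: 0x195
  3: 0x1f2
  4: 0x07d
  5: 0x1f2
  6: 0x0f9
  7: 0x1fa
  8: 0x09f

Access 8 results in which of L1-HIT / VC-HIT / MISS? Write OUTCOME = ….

OUTCOME = VC-HIT

  [0] addr=0x91 blk=9 s=1: MISS | VC []
  [1] addr=0x195 blk=25 s=1: MISS | VC [9]
  [2] addr=0x195 blk=25 s=1: L1-HIT | VC [9]
  [3] addr=0x1f2 blk=31 s=3: MISS | VC [9]
  [4] addr=0x7d blk=7 s=3: MISS | VC [9, 31]
  [5] addr=0x1f2 blk=31 s=3: VC-HIT | VC [9, 7]
  [6] addr=0xf9 blk=15 s=3: MISS | VC [9, 7, 31]
  [7] addr=0x1fa blk=31 s=3: VC-HIT | VC [9, 7, 15]
  [8] addr=0x9f blk=9 s=1: VC-HIT | VC [25, 7, 15]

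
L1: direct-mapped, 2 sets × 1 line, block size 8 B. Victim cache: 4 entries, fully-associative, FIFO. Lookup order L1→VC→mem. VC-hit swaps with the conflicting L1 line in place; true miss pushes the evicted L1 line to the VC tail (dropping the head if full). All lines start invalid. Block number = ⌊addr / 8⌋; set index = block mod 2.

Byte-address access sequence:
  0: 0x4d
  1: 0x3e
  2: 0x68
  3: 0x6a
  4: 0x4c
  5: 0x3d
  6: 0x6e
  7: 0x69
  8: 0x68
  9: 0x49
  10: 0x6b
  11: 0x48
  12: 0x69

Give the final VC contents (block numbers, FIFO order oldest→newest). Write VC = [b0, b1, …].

#0 0x4d→b9/s1 MISS; vc=[]
#1 0x3e→b7/s1 MISS; vc=[9]
#2 0x68→b13/s1 MISS; vc=[9,7]
#3 0x6a→b13/s1 L1-HIT; vc=[9,7]
#4 0x4c→b9/s1 VC-HIT; vc=[13,7]
#5 0x3d→b7/s1 VC-HIT; vc=[13,9]
#6 0x6e→b13/s1 VC-HIT; vc=[7,9]
#7 0x69→b13/s1 L1-HIT; vc=[7,9]
#8 0x68→b13/s1 L1-HIT; vc=[7,9]
#9 0x49→b9/s1 VC-HIT; vc=[7,13]
#10 0x6b→b13/s1 VC-HIT; vc=[7,9]
#11 0x48→b9/s1 VC-HIT; vc=[7,13]
#12 0x69→b13/s1 VC-HIT; vc=[7,9]

VC = [7, 9]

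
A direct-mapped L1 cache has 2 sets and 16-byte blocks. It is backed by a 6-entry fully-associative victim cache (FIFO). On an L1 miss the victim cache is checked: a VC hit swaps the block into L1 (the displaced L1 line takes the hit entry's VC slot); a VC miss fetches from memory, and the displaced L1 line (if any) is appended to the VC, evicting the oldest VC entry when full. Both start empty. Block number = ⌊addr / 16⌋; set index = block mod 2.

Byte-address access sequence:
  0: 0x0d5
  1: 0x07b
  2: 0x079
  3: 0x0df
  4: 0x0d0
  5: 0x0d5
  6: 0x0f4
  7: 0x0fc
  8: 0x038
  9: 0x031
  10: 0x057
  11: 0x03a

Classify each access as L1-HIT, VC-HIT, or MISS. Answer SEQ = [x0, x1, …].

SEQ = [MISS, MISS, L1-HIT, VC-HIT, L1-HIT, L1-HIT, MISS, L1-HIT, MISS, L1-HIT, MISS, VC-HIT]

0: 0xd5 (blk 13, set 1) → MISS  vc=[]
1: 0x7b (blk 7, set 1) → MISS  vc=[13]
2: 0x79 (blk 7, set 1) → L1-HIT  vc=[13]
3: 0xdf (blk 13, set 1) → VC-HIT  vc=[7]
4: 0xd0 (blk 13, set 1) → L1-HIT  vc=[7]
5: 0xd5 (blk 13, set 1) → L1-HIT  vc=[7]
6: 0xf4 (blk 15, set 1) → MISS  vc=[7, 13]
7: 0xfc (blk 15, set 1) → L1-HIT  vc=[7, 13]
8: 0x38 (blk 3, set 1) → MISS  vc=[7, 13, 15]
9: 0x31 (blk 3, set 1) → L1-HIT  vc=[7, 13, 15]
10: 0x57 (blk 5, set 1) → MISS  vc=[7, 13, 15, 3]
11: 0x3a (blk 3, set 1) → VC-HIT  vc=[7, 13, 15, 5]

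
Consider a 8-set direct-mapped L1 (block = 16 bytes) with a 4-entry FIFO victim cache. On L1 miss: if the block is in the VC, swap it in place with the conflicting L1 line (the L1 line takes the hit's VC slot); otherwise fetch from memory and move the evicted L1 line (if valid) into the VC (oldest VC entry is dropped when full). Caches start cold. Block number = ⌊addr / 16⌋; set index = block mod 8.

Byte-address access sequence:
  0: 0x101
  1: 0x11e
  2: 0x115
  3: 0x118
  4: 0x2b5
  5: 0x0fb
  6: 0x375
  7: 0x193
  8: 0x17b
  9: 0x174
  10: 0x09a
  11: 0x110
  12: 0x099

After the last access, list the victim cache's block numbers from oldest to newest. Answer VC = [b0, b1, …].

VC = [15, 17, 55, 25]

  [0] addr=0x101 blk=16 s=0: MISS | VC []
  [1] addr=0x11e blk=17 s=1: MISS | VC []
  [2] addr=0x115 blk=17 s=1: L1-HIT | VC []
  [3] addr=0x118 blk=17 s=1: L1-HIT | VC []
  [4] addr=0x2b5 blk=43 s=3: MISS | VC []
  [5] addr=0xfb blk=15 s=7: MISS | VC []
  [6] addr=0x375 blk=55 s=7: MISS | VC [15]
  [7] addr=0x193 blk=25 s=1: MISS | VC [15, 17]
  [8] addr=0x17b blk=23 s=7: MISS | VC [15, 17, 55]
  [9] addr=0x174 blk=23 s=7: L1-HIT | VC [15, 17, 55]
  [10] addr=0x9a blk=9 s=1: MISS | VC [15, 17, 55, 25]
  [11] addr=0x110 blk=17 s=1: VC-HIT | VC [15, 9, 55, 25]
  [12] addr=0x99 blk=9 s=1: VC-HIT | VC [15, 17, 55, 25]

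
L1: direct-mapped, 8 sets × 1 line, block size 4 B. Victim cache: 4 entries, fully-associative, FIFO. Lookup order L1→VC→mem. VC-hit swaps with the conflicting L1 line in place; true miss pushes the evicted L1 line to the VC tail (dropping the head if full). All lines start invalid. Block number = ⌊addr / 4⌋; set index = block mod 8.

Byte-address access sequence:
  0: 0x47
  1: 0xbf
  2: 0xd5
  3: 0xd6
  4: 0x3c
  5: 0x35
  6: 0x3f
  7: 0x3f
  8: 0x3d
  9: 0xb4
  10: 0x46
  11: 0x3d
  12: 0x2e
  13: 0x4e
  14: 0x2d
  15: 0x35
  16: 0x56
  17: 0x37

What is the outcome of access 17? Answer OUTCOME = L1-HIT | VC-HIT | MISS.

0: 0x47 (blk 17, set 1) → MISS  vc=[]
1: 0xbf (blk 47, set 7) → MISS  vc=[]
2: 0xd5 (blk 53, set 5) → MISS  vc=[]
3: 0xd6 (blk 53, set 5) → L1-HIT  vc=[]
4: 0x3c (blk 15, set 7) → MISS  vc=[47]
5: 0x35 (blk 13, set 5) → MISS  vc=[47, 53]
6: 0x3f (blk 15, set 7) → L1-HIT  vc=[47, 53]
7: 0x3f (blk 15, set 7) → L1-HIT  vc=[47, 53]
8: 0x3d (blk 15, set 7) → L1-HIT  vc=[47, 53]
9: 0xb4 (blk 45, set 5) → MISS  vc=[47, 53, 13]
10: 0x46 (blk 17, set 1) → L1-HIT  vc=[47, 53, 13]
11: 0x3d (blk 15, set 7) → L1-HIT  vc=[47, 53, 13]
12: 0x2e (blk 11, set 3) → MISS  vc=[47, 53, 13]
13: 0x4e (blk 19, set 3) → MISS  vc=[47, 53, 13, 11]
14: 0x2d (blk 11, set 3) → VC-HIT  vc=[47, 53, 13, 19]
15: 0x35 (blk 13, set 5) → VC-HIT  vc=[47, 53, 45, 19]
16: 0x56 (blk 21, set 5) → MISS  vc=[53, 45, 19, 13]
17: 0x37 (blk 13, set 5) → VC-HIT  vc=[53, 45, 19, 21]

OUTCOME = VC-HIT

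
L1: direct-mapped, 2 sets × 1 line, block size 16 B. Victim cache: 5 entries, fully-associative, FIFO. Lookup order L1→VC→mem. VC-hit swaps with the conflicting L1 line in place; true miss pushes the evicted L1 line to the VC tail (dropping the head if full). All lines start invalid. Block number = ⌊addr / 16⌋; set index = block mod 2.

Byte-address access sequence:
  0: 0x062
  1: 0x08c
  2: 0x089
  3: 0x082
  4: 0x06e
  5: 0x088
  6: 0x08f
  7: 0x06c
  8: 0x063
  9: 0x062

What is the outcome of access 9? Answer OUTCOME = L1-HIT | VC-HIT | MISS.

OUTCOME = L1-HIT

0: 0x62 (blk 6, set 0) → MISS  vc=[]
1: 0x8c (blk 8, set 0) → MISS  vc=[6]
2: 0x89 (blk 8, set 0) → L1-HIT  vc=[6]
3: 0x82 (blk 8, set 0) → L1-HIT  vc=[6]
4: 0x6e (blk 6, set 0) → VC-HIT  vc=[8]
5: 0x88 (blk 8, set 0) → VC-HIT  vc=[6]
6: 0x8f (blk 8, set 0) → L1-HIT  vc=[6]
7: 0x6c (blk 6, set 0) → VC-HIT  vc=[8]
8: 0x63 (blk 6, set 0) → L1-HIT  vc=[8]
9: 0x62 (blk 6, set 0) → L1-HIT  vc=[8]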